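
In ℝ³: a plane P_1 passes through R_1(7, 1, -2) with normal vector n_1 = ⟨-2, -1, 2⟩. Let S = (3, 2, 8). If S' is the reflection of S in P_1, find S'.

(15, 8, -4)

P_1: n_1·r = n_1·R_1 gives -2x - y + 2z = -19.
λ = (n·S − d)/|n|² = (8 − (-19))/9 = 3.
Reflection = S − 2λn = (3, 2, 8) − 6·(-2, -1, 2) = (15, 8, -4).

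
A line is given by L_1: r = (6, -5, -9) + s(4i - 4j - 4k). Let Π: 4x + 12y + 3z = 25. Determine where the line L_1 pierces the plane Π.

(-2, 3, -1)

Substitute r = (6, -5, -9) + t(4, -4, -4) into the plane: -63 + (-44)t = 25, so t = -2.
Intersection: (6, -5, -9) + (-2)·(4, -4, -4) = (-2, 3, -1).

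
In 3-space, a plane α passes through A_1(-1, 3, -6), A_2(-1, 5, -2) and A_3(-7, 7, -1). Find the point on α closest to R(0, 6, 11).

A_1A_2 = (0, 2, 4), A_1A_3 = (-6, 4, 5); a normal to α is A_1A_2 × A_1A_3 = (-6, -24, 12).
Using A_1: α has equation -6x - 24y + 12z = -138.
Foot = R − λn with λ = (n·R − d)/|n|² = (-12 − (-138))/756 = 1/6.
Foot = (0, 6, 11) − (1/6)·(-6, -24, 12) = (1, 10, 9).

(1, 10, 9)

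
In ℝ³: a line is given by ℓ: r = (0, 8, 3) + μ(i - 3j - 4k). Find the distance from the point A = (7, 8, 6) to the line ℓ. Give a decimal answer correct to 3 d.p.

Taking (0, 8, 3) on ℓ with direction v = (1, -3, -4): w = A − (0, 8, 3) = (7, 0, 3), and w × v = (9, 31, -21).
Distance = |w × v| / |v| = √1483 / √26 ≈ 7.552.

7.552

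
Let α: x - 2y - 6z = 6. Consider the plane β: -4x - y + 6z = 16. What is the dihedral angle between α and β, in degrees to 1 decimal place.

cos θ = |n₁·n₂| / (|n₁||n₂|) = |-38| / (√41 · √53).
θ = arccos(0.81518) ≈ 35.4°.

35.4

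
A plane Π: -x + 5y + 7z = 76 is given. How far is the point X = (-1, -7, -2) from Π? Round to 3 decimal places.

14.318

n·X − d = (-1)·(-1) + (5)·(-7) + (7)·(-2) − 76 = -124; |n| = √75.
Distance = |-124| / √75 = 124/√75 ≈ 14.318.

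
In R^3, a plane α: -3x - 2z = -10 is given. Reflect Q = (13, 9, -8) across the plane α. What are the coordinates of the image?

(7, 9, -12)

λ = (n·Q − d)/|n|² = (-23 − (-10))/13 = -1.
Reflection = Q − 2λn = (13, 9, -8) − (-2)·(-3, 0, -2) = (7, 9, -12).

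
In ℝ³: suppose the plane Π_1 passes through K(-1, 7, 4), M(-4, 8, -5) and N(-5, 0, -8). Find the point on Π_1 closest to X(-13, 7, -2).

(-4, 7, -5)

KM = (-3, 1, -9), KN = (-4, -7, -12); a normal to Π_1 is KM × KN = (-75, 0, 25).
Using K: Π_1 has equation -75x + 25z = 175.
Foot = X − λn with λ = (n·X − d)/|n|² = (925 − 175)/6250 = 3/25.
Foot = (-13, 7, -2) − (3/25)·(-75, 0, 25) = (-4, 7, -5).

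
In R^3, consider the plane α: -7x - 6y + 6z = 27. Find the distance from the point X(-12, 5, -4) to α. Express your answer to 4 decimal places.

0.2727

n·X − d = (-7)·(-12) + (-6)·(5) + (6)·(-4) − 27 = 3; |n| = √121.
Distance = |3| / √121 = 3/√121 ≈ 0.2727.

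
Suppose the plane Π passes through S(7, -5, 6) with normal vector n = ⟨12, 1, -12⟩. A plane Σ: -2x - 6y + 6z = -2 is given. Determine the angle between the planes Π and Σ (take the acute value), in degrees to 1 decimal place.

46.5

Π: n·r = n·S gives 12x + y - 12z = 7.
cos θ = |n₁·n₂| / (|n₁||n₂|) = |-102| / (√289 · √76).
θ = arccos(0.68825) ≈ 46.5°.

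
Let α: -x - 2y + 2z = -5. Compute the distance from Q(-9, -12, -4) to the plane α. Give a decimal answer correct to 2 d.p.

n·Q − d = (-1)·(-9) + (-2)·(-12) + (2)·(-4) − (-5) = 30; |n| = √9.
Distance = |30| / √9 = 30/√9 ≈ 10.00.

10.00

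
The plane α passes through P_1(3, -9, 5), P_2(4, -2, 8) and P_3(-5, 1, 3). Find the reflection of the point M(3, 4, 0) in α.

(-5, 0, 12)

P_1P_2 = (1, 7, 3), P_1P_3 = (-8, 10, -2); a normal to α is P_1P_2 × P_1P_3 = (-44, -22, 66).
Using P_1: α has equation -44x - 22y + 66z = 396.
λ = (n·M − d)/|n|² = (-220 − 396)/6776 = -1/11.
Reflection = M − 2λn = (3, 4, 0) − (-2/11)·(-44, -22, 66) = (-5, 0, 12).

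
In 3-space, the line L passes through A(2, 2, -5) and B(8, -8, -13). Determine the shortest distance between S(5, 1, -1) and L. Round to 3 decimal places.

A direction vector for L is B − A = (6, -10, -8).
Taking (2, 2, -5) on L with direction v = (6, -10, -8): w = S − (2, 2, -5) = (3, -1, 4), and w × v = (48, 48, -24).
Distance = |w × v| / |v| = √5184 / √200 ≈ 5.091.

5.091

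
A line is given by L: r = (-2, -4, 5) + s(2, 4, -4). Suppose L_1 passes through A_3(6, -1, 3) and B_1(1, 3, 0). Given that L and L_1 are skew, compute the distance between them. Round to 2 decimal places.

1.41

A direction vector for L_1 is B_1 − A_3 = (-5, 4, -3).
Common perpendicular direction n = (2, 4, -4) × (-5, 4, -3) = (4, 26, 28).
With w = (6, -1, 3) − (-2, -4, 5) = (8, 3, -2), w · n = 54.
Distance = |w · n| / |n| = |54| / √1476 ≈ 1.41.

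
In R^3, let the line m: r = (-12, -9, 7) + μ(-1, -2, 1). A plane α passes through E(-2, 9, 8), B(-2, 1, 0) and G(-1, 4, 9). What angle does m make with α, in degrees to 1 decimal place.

36.6

EB = (0, -8, -8), EG = (1, -5, 1); a normal to α is EB × EG = (-48, -8, 8).
Using E: α has equation -48x - 8y + 8z = 88.
sin θ = |n·v| / (|n||v|) = |72| / (√2432 · √6) = 0.59604.
θ ≈ 36.6°.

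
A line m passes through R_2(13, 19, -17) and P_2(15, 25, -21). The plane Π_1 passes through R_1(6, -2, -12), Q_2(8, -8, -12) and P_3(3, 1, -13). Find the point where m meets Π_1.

A direction vector for m is P_2 − R_2 = (2, 6, -4).
R_1Q_2 = (2, -6, 0), R_1P_3 = (-3, 3, -1); a normal to Π_1 is R_1Q_2 × R_1P_3 = (6, 2, -12).
Using R_1: Π_1 has equation 6x + 2y - 12z = 176.
Substitute r = (13, 19, -17) + t(2, 6, -4) into the plane: 320 + 72t = 176, so t = -2.
Intersection: (13, 19, -17) + (-2)·(2, 6, -4) = (9, 7, -9).

(9, 7, -9)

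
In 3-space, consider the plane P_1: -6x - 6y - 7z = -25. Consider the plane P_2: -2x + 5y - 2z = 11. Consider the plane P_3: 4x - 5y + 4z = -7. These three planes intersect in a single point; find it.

Solving the 3×3 linear system -6x - 6y - 7z = -25, -2x + 5y - 2z = 11, 4x - 5y + 4z = -7 (e.g. by elimination or Cramer's rule, determinant = 10) gives (7, 3, -5).

(7, 3, -5)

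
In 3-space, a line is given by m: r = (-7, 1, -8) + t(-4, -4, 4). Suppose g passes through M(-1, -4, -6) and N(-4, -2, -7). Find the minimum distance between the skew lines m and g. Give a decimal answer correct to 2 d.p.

A direction vector for g is N − M = (-3, 2, -1).
Common perpendicular direction n = (-4, -4, 4) × (-3, 2, -1) = (-4, -16, -20).
With w = (-1, -4, -6) − (-7, 1, -8) = (6, -5, 2), w · n = 16.
Distance = |w · n| / |n| = |16| / √672 ≈ 0.62.

0.62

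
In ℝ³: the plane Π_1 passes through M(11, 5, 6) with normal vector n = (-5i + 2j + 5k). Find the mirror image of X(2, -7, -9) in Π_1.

(-8, -3, 1)

Π_1: n·r = n·M gives -5x + 2y + 5z = -15.
λ = (n·X − d)/|n|² = (-69 − (-15))/54 = -1.
Reflection = X − 2λn = (2, -7, -9) − (-2)·(-5, 2, 5) = (-8, -3, 1).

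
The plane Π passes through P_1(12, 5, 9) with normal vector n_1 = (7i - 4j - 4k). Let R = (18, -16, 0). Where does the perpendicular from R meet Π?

(4, -8, 8)

Π: n_1·r = n_1·P_1 gives 7x - 4y - 4z = 28.
Foot = R − λn with λ = (n·R − d)/|n|² = (190 − 28)/81 = 2.
Foot = (18, -16, 0) − 2·(7, -4, -4) = (4, -8, 8).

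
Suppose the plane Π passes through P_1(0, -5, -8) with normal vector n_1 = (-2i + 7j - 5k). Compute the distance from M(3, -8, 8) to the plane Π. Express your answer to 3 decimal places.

Π: n_1·r = n_1·P_1 gives -2x + 7y - 5z = 5.
n·M − d = (-2)·(3) + (7)·(-8) + (-5)·(8) − 5 = -107; |n| = √78.
Distance = |-107| / √78 = 107/√78 ≈ 12.115.

12.115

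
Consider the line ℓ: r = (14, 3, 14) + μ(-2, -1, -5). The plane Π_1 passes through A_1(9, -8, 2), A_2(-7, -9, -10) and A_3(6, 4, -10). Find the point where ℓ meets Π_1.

(6, -1, -6)

A_1A_2 = (-16, -1, -12), A_1A_3 = (-3, 12, -12); a normal to Π_1 is A_1A_2 × A_1A_3 = (156, -156, -195).
Using A_1: Π_1 has equation 156x - 156y - 195z = 2262.
Substitute r = (14, 3, 14) + t(-2, -1, -5) into the plane: -1014 + 819t = 2262, so t = 4.
Intersection: (14, 3, 14) + 4·(-2, -1, -5) = (6, -1, -6).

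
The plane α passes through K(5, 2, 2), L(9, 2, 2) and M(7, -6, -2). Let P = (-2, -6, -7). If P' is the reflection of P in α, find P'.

(-2, -10, 1)

KL = (4, 0, 0), KM = (2, -8, -4); a normal to α is KL × KM = (0, 16, -32).
Using K: α has equation 16y - 32z = -32.
λ = (n·P − d)/|n|² = (128 − (-32))/1280 = 1/8.
Reflection = P − 2λn = (-2, -6, -7) − (1/4)·(0, 16, -32) = (-2, -10, 1).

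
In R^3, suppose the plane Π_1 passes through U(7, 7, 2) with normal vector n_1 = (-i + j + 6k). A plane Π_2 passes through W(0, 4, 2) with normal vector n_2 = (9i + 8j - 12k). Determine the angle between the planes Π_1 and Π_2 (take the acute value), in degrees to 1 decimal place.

45.8

Π_1: n_1·r = n_1·U gives -x + y + 6z = 12.
Π_2: n_2·r = n_2·W gives 9x + 8y - 12z = 8.
cos θ = |n₁·n₂| / (|n₁||n₂|) = |-73| / (√38 · √289).
θ = arccos(0.69660) ≈ 45.8°.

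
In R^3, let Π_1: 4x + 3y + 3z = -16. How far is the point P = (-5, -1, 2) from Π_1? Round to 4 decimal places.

n·P − d = (4)·(-5) + (3)·(-1) + (3)·(2) − (-16) = -1; |n| = √34.
Distance = |-1| / √34 = 1/√34 ≈ 0.1715.

0.1715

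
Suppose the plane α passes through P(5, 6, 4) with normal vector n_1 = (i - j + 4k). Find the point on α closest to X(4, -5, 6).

(3, -4, 2)

α: n_1·r = n_1·P gives x - y + 4z = 15.
Foot = X − λn with λ = (n·X − d)/|n|² = (33 − 15)/18 = 1.
Foot = (4, -5, 6) − 1·(1, -1, 4) = (3, -4, 2).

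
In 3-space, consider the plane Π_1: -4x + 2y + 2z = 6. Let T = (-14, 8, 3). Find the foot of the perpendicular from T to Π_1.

Foot = T − λn with λ = (n·T − d)/|n|² = (78 − 6)/24 = 3.
Foot = (-14, 8, 3) − 3·(-4, 2, 2) = (-2, 2, -3).

(-2, 2, -3)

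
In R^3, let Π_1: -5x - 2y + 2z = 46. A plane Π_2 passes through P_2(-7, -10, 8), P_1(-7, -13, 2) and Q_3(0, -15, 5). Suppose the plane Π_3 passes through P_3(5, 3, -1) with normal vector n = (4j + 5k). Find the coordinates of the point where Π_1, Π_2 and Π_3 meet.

P_2P_1 = (0, -3, -6), P_2Q_3 = (7, -5, -3); a normal to Π_2 is P_2P_1 × P_2Q_3 = (-21, -42, 21).
Using P_2: Π_2 has equation -21x - 42y + 21z = 735.
Π_3: n·r = n·P_3 gives 4y + 5z = 7.
Solving the 3×3 linear system -5x - 2y + 2z = 46, -21x - 42y + 21z = 735, 4y + 5z = 7 (e.g. by elimination or Cramer's rule, determinant = 1092) gives (0, -12, 11).

(0, -12, 11)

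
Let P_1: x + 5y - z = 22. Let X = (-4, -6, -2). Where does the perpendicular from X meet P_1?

Foot = X − λn with λ = (n·X − d)/|n|² = (-32 − 22)/27 = -2.
Foot = (-4, -6, -2) − (-2)·(1, 5, -1) = (-2, 4, -4).

(-2, 4, -4)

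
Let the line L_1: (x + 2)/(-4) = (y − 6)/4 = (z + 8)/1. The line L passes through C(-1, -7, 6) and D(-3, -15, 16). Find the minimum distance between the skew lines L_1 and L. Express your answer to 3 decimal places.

L_1 has direction (-4, 4, 1) through (-2, 6, -8).
A direction vector for L is D − C = (-2, -8, 10).
Common perpendicular direction n = (-4, 4, 1) × (-2, -8, 10) = (48, 38, 40).
With w = (-1, -7, 6) − (-2, 6, -8) = (1, -13, 14), w · n = 114.
Distance = |w · n| / |n| = |114| / √5348 ≈ 1.559.

1.559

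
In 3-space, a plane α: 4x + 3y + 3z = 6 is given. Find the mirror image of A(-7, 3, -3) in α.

(1, 9, 3)

λ = (n·A − d)/|n|² = (-28 − 6)/34 = -1.
Reflection = A − 2λn = (-7, 3, -3) − (-2)·(4, 3, 3) = (1, 9, 3).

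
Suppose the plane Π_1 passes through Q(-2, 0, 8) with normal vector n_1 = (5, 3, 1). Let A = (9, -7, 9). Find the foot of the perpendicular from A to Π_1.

(4, -10, 8)

Π_1: n_1·r = n_1·Q gives 5x + 3y + z = -2.
Foot = A − λn with λ = (n·A − d)/|n|² = (33 − (-2))/35 = 1.
Foot = (9, -7, 9) − 1·(5, 3, 1) = (4, -10, 8).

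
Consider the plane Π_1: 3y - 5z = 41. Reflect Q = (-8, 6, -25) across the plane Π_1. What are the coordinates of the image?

λ = (n·Q − d)/|n|² = (143 − 41)/34 = 3.
Reflection = Q − 2λn = (-8, 6, -25) − 6·(0, 3, -5) = (-8, -12, 5).

(-8, -12, 5)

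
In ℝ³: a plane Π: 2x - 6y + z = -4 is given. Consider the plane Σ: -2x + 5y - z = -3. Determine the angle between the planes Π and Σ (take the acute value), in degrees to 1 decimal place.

cos θ = |n₁·n₂| / (|n₁||n₂|) = |-35| / (√41 · √30).
θ = arccos(0.99797) ≈ 3.7°.

3.7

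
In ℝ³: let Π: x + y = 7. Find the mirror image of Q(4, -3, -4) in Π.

λ = (n·Q − d)/|n|² = (1 − 7)/2 = -3.
Reflection = Q − 2λn = (4, -3, -4) − (-6)·(1, 1, 0) = (10, 3, -4).

(10, 3, -4)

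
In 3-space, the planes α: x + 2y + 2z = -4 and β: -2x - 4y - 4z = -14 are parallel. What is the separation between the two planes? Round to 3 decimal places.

3.667

Rescale β by 1/(-2): x + 2y + 2z = 7. Then distance = |-4 − 7| / √9 ≈ 3.667.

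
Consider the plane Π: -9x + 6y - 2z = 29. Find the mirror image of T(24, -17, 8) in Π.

(-30, 19, -4)

λ = (n·T − d)/|n|² = (-334 − 29)/121 = -3.
Reflection = T − 2λn = (24, -17, 8) − (-6)·(-9, 6, -2) = (-30, 19, -4).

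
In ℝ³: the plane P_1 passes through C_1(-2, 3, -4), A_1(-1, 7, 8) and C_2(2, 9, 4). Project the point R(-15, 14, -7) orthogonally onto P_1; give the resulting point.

(-3, 2, -4)

C_1A_1 = (1, 4, 12), C_1C_2 = (4, 6, 8); a normal to P_1 is C_1A_1 × C_1C_2 = (-40, 40, -10).
Using C_1: P_1 has equation -40x + 40y - 10z = 240.
Foot = R − λn with λ = (n·R − d)/|n|² = (1230 − 240)/3300 = 3/10.
Foot = (-15, 14, -7) − (3/10)·(-40, 40, -10) = (-3, 2, -4).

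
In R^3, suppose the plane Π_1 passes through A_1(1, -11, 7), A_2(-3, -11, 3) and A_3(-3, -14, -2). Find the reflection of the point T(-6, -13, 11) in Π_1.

(0, -3, 5)

A_1A_2 = (-4, 0, -4), A_1A_3 = (-4, -3, -9); a normal to Π_1 is A_1A_2 × A_1A_3 = (-12, -20, 12).
Using A_1: Π_1 has equation -12x - 20y + 12z = 292.
λ = (n·T − d)/|n|² = (464 − 292)/688 = 1/4.
Reflection = T − 2λn = (-6, -13, 11) − (1/2)·(-12, -20, 12) = (0, -3, 5).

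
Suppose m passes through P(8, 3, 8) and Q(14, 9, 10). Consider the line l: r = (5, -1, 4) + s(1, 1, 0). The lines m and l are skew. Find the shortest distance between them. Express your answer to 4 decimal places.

0.7071

A direction vector for m is Q − P = (6, 6, 2).
Common perpendicular direction n = (6, 6, 2) × (1, 1, 0) = (-2, 2, 0).
With w = (5, -1, 4) − (8, 3, 8) = (-3, -4, -4), w · n = -2.
Distance = |w · n| / |n| = |-2| / √8 ≈ 0.7071.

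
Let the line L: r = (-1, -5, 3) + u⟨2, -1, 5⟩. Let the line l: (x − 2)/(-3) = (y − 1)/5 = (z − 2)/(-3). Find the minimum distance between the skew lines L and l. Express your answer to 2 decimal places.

5.13

l has direction (-3, 5, -3) through (2, 1, 2).
Common perpendicular direction n = (2, -1, 5) × (-3, 5, -3) = (-22, -9, 7).
With w = (2, 1, 2) − (-1, -5, 3) = (3, 6, -1), w · n = -127.
Distance = |w · n| / |n| = |-127| / √614 ≈ 5.13.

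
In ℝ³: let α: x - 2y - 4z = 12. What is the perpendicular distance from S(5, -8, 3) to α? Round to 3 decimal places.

n·S − d = (1)·(5) + (-2)·(-8) + (-4)·(3) − 12 = -3; |n| = √21.
Distance = |-3| / √21 = 3/√21 ≈ 0.655.

0.655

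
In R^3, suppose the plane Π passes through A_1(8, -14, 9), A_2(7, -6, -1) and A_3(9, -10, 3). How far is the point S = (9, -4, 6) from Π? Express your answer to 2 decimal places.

A_1A_2 = (-1, 8, -10), A_1A_3 = (1, 4, -6); a normal to Π is A_1A_2 × A_1A_3 = (-8, -16, -12).
Using A_1: Π has equation -8x - 16y - 12z = 52.
n·S − d = (-8)·(9) + (-16)·(-4) + (-12)·(6) − 52 = -132; |n| = √464.
Distance = |-132| / √464 = 132/√464 ≈ 6.13.

6.13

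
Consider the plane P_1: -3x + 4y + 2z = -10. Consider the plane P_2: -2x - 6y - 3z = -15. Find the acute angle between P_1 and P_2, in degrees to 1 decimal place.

50.5

cos θ = |n₁·n₂| / (|n₁||n₂|) = |-24| / (√29 · √49).
θ = arccos(0.63667) ≈ 50.5°.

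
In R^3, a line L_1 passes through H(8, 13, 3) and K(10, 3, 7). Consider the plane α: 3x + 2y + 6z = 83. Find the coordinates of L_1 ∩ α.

A direction vector for L_1 is K − H = (2, -10, 4).
Substitute r = (8, 13, 3) + t(2, -10, 4) into the plane: 68 + 10t = 83, so t = 3/2.
Intersection: (8, 13, 3) + (3/2)·(2, -10, 4) = (11, -2, 9).

(11, -2, 9)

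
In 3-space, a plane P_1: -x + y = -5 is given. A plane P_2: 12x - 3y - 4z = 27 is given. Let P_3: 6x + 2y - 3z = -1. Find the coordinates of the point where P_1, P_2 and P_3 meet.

(0, -5, -3)

Solving the 3×3 linear system -x + y = -5, 12x - 3y - 4z = 27, 6x + 2y - 3z = -1 (e.g. by elimination or Cramer's rule, determinant = -5) gives (0, -5, -3).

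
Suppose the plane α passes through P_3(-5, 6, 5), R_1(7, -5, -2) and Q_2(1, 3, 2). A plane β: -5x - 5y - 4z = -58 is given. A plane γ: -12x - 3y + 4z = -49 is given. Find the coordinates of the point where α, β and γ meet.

(3, 7, 2)

P_3R_1 = (12, -11, -7), P_3Q_2 = (6, -3, -3); a normal to α is P_3R_1 × P_3Q_2 = (12, -6, 30).
Using P_3: α has equation 12x - 6y + 30z = 54.
Solving the 3×3 linear system 12x - 6y + 30z = 54, -5x - 5y - 4z = -58, -12x - 3y + 4z = -49 (e.g. by elimination or Cramer's rule, determinant = -2142) gives (3, 7, 2).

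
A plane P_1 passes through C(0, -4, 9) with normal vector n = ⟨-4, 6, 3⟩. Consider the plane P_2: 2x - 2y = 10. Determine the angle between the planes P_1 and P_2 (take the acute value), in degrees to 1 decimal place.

P_1: n·r = n·C gives -4x + 6y + 3z = 3.
cos θ = |n₁·n₂| / (|n₁||n₂|) = |-20| / (√61 · √8).
θ = arccos(0.90536) ≈ 25.1°.

25.1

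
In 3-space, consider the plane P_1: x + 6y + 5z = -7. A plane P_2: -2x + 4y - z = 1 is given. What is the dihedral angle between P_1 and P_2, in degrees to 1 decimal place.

cos θ = |n₁·n₂| / (|n₁||n₂|) = |17| / (√62 · √21).
θ = arccos(0.47113) ≈ 61.9°.

61.9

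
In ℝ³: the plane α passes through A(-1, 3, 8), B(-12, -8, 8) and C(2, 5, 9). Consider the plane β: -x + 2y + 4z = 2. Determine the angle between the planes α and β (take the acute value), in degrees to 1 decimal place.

28.1

AB = (-11, -11, 0), AC = (3, 2, 1); a normal to α is AB × AC = (-11, 11, 11).
Using A: α has equation -11x + 11y + 11z = 132.
cos θ = |n₁·n₂| / (|n₁||n₂|) = |77| / (√363 · √21).
θ = arccos(0.88192) ≈ 28.1°.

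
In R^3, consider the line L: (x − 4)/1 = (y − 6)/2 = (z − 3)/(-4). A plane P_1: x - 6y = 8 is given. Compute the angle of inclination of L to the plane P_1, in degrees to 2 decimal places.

23.24

L has direction (1, 2, -4) through (4, 6, 3).
sin θ = |n·v| / (|n||v|) = |-11| / (√37 · √21) = 0.39462.
θ ≈ 23.24°.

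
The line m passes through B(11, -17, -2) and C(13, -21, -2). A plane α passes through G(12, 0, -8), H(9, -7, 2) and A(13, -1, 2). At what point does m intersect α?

A direction vector for m is C − B = (2, -4, 0).
GH = (-3, -7, 10), GA = (1, -1, 10); a normal to α is GH × GA = (-60, 40, 10).
Using G: α has equation -60x + 40y + 10z = -800.
Substitute r = (11, -17, -2) + t(2, -4, 0) into the plane: -1360 + (-280)t = -800, so t = -2.
Intersection: (11, -17, -2) + (-2)·(2, -4, 0) = (7, -9, -2).

(7, -9, -2)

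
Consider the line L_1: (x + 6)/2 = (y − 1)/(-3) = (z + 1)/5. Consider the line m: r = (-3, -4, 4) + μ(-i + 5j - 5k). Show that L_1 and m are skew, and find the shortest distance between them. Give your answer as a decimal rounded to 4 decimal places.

L_1 has direction (2, -3, 5) through (-6, 1, -1).
Common perpendicular direction n = (2, -3, 5) × (-1, 5, -5) = (-10, 5, 7).
With w = (-3, -4, 4) − (-6, 1, -1) = (3, -5, 5), w · n = -20.
Since n ≠ 0 the lines are not parallel, and w · n = -20 ≠ 0 so they do not intersect; hence they are skew.
Distance = |w · n| / |n| = |-20| / √174 ≈ 1.5162.

1.5162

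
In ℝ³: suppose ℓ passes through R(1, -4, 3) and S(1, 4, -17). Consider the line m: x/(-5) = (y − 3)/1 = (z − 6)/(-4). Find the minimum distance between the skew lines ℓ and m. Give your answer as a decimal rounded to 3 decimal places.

A direction vector for ℓ is S − R = (0, 8, -20).
m has direction (-5, 1, -4) through (0, 3, 6).
Common perpendicular direction n = (0, 8, -20) × (-5, 1, -4) = (-12, 100, 40).
With w = (0, 3, 6) − (1, -4, 3) = (-1, 7, 3), w · n = 832.
Distance = |w · n| / |n| = |832| / √11744 ≈ 7.677.

7.677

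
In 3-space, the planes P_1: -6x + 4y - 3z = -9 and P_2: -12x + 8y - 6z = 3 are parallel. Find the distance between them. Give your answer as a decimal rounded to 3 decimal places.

1.344

Rescale P_2 by 1/2: -6x + 4y - 3z = 3/2. Then distance = |-9 − (3/2)| / √61 ≈ 1.344.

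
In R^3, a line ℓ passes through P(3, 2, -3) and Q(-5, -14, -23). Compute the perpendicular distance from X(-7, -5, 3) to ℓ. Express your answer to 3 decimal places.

A direction vector for ℓ is Q − P = (-8, -16, -20).
Taking (3, 2, -3) on ℓ with direction v = (-8, -16, -20): w = X − (3, 2, -3) = (-10, -7, 6), and w × v = (236, -248, 104).
Distance = |w × v| / |v| = √128016 / √720 ≈ 13.334.

13.334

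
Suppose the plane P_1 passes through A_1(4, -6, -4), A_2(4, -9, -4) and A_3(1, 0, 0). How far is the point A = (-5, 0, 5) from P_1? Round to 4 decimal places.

1.8000

A_1A_2 = (0, -3, 0), A_1A_3 = (-3, 6, 4); a normal to P_1 is A_1A_2 × A_1A_3 = (-12, 0, -9).
Using A_1: P_1 has equation -12x - 9z = -12.
n·A − d = (-12)·(-5) + (0)·(0) + (-9)·(5) − (-12) = 27; |n| = √225.
Distance = |27| / √225 = 27/√225 ≈ 1.8000.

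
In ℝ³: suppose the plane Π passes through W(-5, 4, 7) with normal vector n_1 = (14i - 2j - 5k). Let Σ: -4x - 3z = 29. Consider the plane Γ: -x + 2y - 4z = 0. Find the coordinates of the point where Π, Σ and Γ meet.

Π: n_1·r = n_1·W gives 14x - 2y - 5z = -113.
Solving the 3×3 linear system 14x - 2y - 5z = -113, -4x - 3z = 29, -x + 2y - 4z = 0 (e.g. by elimination or Cramer's rule, determinant = 150) gives (-8, -2, 1).

(-8, -2, 1)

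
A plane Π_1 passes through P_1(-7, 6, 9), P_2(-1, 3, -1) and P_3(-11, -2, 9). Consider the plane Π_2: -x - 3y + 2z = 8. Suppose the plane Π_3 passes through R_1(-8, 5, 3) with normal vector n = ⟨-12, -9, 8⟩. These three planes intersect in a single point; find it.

P_1P_2 = (6, -3, -10), P_1P_3 = (-4, -8, 0); a normal to Π_1 is P_1P_2 × P_1P_3 = (-80, 40, -60).
Using P_1: Π_1 has equation -80x + 40y - 60z = 260.
Π_3: n·r = n·R_1 gives -12x - 9y + 8z = 75.
Solving the 3×3 linear system -80x + 40y - 60z = 260, -x - 3y + 2z = 8, -12x - 9y + 8z = 75 (e.g. by elimination or Cramer's rule, determinant = 1460) gives (-5, 1, 3).

(-5, 1, 3)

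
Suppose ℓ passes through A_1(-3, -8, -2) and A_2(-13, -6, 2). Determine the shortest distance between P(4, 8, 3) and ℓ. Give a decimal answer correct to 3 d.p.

18.091

A direction vector for ℓ is A_2 − A_1 = (-10, 2, 4).
Taking (-3, -8, -2) on ℓ with direction v = (-10, 2, 4): w = P − (-3, -8, -2) = (7, 16, 5), and w × v = (54, -78, 174).
Distance = |w × v| / |v| = √39276 / √120 ≈ 18.091.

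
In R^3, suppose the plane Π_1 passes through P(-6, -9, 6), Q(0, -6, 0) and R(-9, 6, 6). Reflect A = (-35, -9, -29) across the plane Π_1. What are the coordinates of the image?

(25, 3, 37)

PQ = (6, 3, -6), PR = (-3, 15, 0); a normal to Π_1 is PQ × PR = (90, 18, 99).
Using P: Π_1 has equation 90x + 18y + 99z = -108.
λ = (n·A − d)/|n|² = (-6183 − (-108))/18225 = -1/3.
Reflection = A − 2λn = (-35, -9, -29) − (-2/3)·(90, 18, 99) = (25, 3, 37).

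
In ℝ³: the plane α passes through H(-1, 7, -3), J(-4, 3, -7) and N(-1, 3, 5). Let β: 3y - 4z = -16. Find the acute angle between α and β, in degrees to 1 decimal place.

HJ = (-3, -4, -4), HN = (0, -4, 8); a normal to α is HJ × HN = (-48, 24, 12).
Using H: α has equation -48x + 24y + 12z = 180.
cos θ = |n₁·n₂| / (|n₁||n₂|) = |24| / (√3024 · √25).
θ = arccos(0.08729) ≈ 85.0°.

85.0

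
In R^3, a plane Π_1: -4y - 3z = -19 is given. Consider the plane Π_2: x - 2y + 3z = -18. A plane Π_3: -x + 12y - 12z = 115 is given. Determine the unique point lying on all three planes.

(5, 7, -3)

Solving the 3×3 linear system -4y - 3z = -19, x - 2y + 3z = -18, -x + 12y - 12z = 115 (e.g. by elimination or Cramer's rule, determinant = -66) gives (5, 7, -3).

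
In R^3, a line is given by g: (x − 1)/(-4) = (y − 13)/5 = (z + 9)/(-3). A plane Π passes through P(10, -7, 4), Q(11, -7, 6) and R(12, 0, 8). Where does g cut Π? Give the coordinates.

g has direction (-4, 5, -3) through (1, 13, -9).
PQ = (1, 0, 2), PR = (2, 7, 4); a normal to Π is PQ × PR = (-14, 0, 7).
Using P: Π has equation -14x + 7z = -112.
Substitute r = (1, 13, -9) + t(-4, 5, -3) into the plane: -77 + 35t = -112, so t = -1.
Intersection: (1, 13, -9) + (-1)·(-4, 5, -3) = (5, 8, -6).

(5, 8, -6)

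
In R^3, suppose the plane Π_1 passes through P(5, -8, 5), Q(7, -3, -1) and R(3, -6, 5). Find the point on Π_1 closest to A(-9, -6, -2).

(-3, 0, 5)

PQ = (2, 5, -6), PR = (-2, 2, 0); a normal to Π_1 is PQ × PR = (12, 12, 14).
Using P: Π_1 has equation 12x + 12y + 14z = 34.
Foot = A − λn with λ = (n·A − d)/|n|² = (-208 − 34)/484 = -1/2.
Foot = (-9, -6, -2) − (-1/2)·(12, 12, 14) = (-3, 0, 5).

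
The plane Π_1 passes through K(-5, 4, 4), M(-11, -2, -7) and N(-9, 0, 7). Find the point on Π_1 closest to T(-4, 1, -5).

KM = (-6, -6, -11), KN = (-4, -4, 3); a normal to Π_1 is KM × KN = (-62, 62, 0).
Using K: Π_1 has equation -62x + 62y = 558.
Foot = T − λn with λ = (n·T − d)/|n|² = (310 − 558)/7688 = -1/31.
Foot = (-4, 1, -5) − (-1/31)·(-62, 62, 0) = (-6, 3, -5).

(-6, 3, -5)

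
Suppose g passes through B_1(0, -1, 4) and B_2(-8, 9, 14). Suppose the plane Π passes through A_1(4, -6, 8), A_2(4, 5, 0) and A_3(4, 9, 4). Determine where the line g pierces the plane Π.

A direction vector for g is B_2 − B_1 = (-8, 10, 10).
A_1A_2 = (0, 11, -8), A_1A_3 = (0, 15, -4); a normal to Π is A_1A_2 × A_1A_3 = (76, 0, 0).
Using A_1: Π has equation 76x = 304.
Substitute r = (0, -1, 4) + t(-8, 10, 10) into the plane: 0 + (-608)t = 304, so t = -1/2.
Intersection: (0, -1, 4) + (-1/2)·(-8, 10, 10) = (4, -6, -1).

(4, -6, -1)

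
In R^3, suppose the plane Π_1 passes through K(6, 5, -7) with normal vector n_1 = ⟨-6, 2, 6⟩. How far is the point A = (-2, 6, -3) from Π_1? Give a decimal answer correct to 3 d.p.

Π_1: n_1·r = n_1·K gives -6x + 2y + 6z = -68.
n·A − d = (-6)·(-2) + (2)·(6) + (6)·(-3) − (-68) = 74; |n| = √76.
Distance = |74| / √76 = 74/√76 ≈ 8.488.

8.488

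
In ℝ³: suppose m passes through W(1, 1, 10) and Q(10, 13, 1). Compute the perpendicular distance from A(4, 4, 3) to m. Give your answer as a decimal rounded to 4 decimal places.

A direction vector for m is Q − W = (9, 12, -9).
Taking (1, 1, 10) on m with direction v = (9, 12, -9): w = A − (1, 1, 10) = (3, 3, -7), and w × v = (57, -36, 9).
Distance = |w × v| / |v| = √4626 / √306 ≈ 3.8881.

3.8881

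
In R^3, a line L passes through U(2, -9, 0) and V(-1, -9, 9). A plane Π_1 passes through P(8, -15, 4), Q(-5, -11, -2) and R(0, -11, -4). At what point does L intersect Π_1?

(6, -9, -12)

A direction vector for L is V − U = (-3, 0, 9).
PQ = (-13, 4, -6), PR = (-8, 4, -8); a normal to Π_1 is PQ × PR = (-8, -56, -20).
Using P: Π_1 has equation -8x - 56y - 20z = 696.
Substitute r = (2, -9, 0) + t(-3, 0, 9) into the plane: 488 + (-156)t = 696, so t = -4/3.
Intersection: (2, -9, 0) + (-4/3)·(-3, 0, 9) = (6, -9, -12).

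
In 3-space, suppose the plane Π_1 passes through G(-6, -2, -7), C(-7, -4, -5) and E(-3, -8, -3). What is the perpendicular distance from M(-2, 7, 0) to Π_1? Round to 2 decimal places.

11.78

GC = (-1, -2, 2), GE = (3, -6, 4); a normal to Π_1 is GC × GE = (4, 10, 12).
Using G: Π_1 has equation 4x + 10y + 12z = -128.
n·M − d = (4)·(-2) + (10)·(7) + (12)·(0) − (-128) = 190; |n| = √260.
Distance = |190| / √260 = 190/√260 ≈ 11.78.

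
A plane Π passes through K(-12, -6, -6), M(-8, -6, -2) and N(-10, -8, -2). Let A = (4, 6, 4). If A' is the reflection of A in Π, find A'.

(8, 2, 0)

KM = (4, 0, 4), KN = (2, -2, 4); a normal to Π is KM × KN = (8, -8, -8).
Using K: Π has equation 8x - 8y - 8z = 0.
λ = (n·A − d)/|n|² = (-48 − 0)/192 = -1/4.
Reflection = A − 2λn = (4, 6, 4) − (-1/2)·(8, -8, -8) = (8, 2, 0).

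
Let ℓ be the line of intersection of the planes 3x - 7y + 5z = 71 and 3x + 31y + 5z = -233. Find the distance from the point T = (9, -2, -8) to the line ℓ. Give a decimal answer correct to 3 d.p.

7.685

Direction of ℓ: (3, -7, 5) × (3, 31, 5) = (-190, 0, 114).
A point on ℓ: solving the two plane equations with x = -10 gives (-10, -8, 9).
Taking (-10, -8, 9) on ℓ with direction v = (-190, 0, 114): w = T − (-10, -8, 9) = (19, 6, -17), and w × v = (684, 1064, 1140).
Distance = |w × v| / |v| = √2899552 / √49096 ≈ 7.685.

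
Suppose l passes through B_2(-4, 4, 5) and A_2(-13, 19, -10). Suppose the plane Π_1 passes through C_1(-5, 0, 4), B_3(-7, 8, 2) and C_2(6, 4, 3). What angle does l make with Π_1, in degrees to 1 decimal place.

28.3

A direction vector for l is A_2 − B_2 = (-9, 15, -15).
C_1B_3 = (-2, 8, -2), C_1C_2 = (11, 4, -1); a normal to Π_1 is C_1B_3 × C_1C_2 = (0, -24, -96).
Using C_1: Π_1 has equation -24y - 96z = -384.
sin θ = |n·v| / (|n||v|) = |1080| / (√9792 · √531) = 0.47363.
θ ≈ 28.3°.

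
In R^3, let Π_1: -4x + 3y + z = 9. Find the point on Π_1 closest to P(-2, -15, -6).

(-10, -9, -4)

Foot = P − λn with λ = (n·P − d)/|n|² = (-43 − 9)/26 = -2.
Foot = (-2, -15, -6) − (-2)·(-4, 3, 1) = (-10, -9, -4).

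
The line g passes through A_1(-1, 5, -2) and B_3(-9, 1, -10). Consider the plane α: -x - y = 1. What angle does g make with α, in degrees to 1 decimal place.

A direction vector for g is B_3 − A_1 = (-8, -4, -8).
sin θ = |n·v| / (|n||v|) = |12| / (√2 · √144) = 0.70711.
θ ≈ 45.0°.

45.0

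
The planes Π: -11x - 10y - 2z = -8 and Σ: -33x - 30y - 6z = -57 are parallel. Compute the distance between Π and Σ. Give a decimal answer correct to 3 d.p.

Rescale Σ by 1/3: -11x - 10y - 2z = -19. Then distance = |-8 − (-19)| / √225 ≈ 0.733.

0.733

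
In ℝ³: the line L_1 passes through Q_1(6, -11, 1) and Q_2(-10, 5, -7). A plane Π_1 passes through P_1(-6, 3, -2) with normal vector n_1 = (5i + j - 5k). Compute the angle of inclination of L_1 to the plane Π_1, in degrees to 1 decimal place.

A direction vector for L_1 is Q_2 − Q_1 = (-16, 16, -8).
Π_1: n_1·r = n_1·P_1 gives 5x + y - 5z = -17.
sin θ = |n·v| / (|n||v|) = |-24| / (√51 · √576) = 0.14003.
θ ≈ 8.0°.

8.0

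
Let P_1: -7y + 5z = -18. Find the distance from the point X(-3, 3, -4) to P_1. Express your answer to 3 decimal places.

2.674

n·X − d = (0)·(-3) + (-7)·(3) + (5)·(-4) − (-18) = -23; |n| = √74.
Distance = |-23| / √74 = 23/√74 ≈ 2.674.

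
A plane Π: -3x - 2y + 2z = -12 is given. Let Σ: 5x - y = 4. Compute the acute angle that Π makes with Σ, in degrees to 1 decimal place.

51.8

cos θ = |n₁·n₂| / (|n₁||n₂|) = |-13| / (√17 · √26).
θ = arccos(0.61835) ≈ 51.8°.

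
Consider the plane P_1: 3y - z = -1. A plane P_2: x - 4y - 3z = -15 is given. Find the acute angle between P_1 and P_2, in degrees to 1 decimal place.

56.1

cos θ = |n₁·n₂| / (|n₁||n₂|) = |-9| / (√10 · √26).
θ = arccos(0.55816) ≈ 56.1°.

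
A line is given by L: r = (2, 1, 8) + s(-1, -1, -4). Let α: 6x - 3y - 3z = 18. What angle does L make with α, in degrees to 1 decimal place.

16.8

sin θ = |n·v| / (|n||v|) = |9| / (√54 · √18) = 0.28868.
θ ≈ 16.8°.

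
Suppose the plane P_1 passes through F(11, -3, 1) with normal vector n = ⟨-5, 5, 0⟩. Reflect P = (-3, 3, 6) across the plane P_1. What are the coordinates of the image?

(17, -17, 6)

P_1: n·r = n·F gives -5x + 5y = -70.
λ = (n·P − d)/|n|² = (30 − (-70))/50 = 2.
Reflection = P − 2λn = (-3, 3, 6) − 4·(-5, 5, 0) = (17, -17, 6).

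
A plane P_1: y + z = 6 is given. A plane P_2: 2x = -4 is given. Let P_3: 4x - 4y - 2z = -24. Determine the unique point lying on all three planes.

(-2, 2, 4)

Solving the 3×3 linear system y + z = 6, 2x = -4, 4x - 4y - 2z = -24 (e.g. by elimination or Cramer's rule, determinant = -4) gives (-2, 2, 4).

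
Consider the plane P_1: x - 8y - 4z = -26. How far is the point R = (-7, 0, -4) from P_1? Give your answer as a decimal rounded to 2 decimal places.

3.89

n·R − d = (1)·(-7) + (-8)·(0) + (-4)·(-4) − (-26) = 35; |n| = √81.
Distance = |35| / √81 = 35/√81 ≈ 3.89.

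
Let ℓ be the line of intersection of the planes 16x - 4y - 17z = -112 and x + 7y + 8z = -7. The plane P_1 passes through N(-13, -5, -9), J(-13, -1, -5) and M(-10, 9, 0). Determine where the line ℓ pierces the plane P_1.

Direction of ℓ: (16, -4, -17) × (1, 7, 8) = (87, -145, 116).
A point on ℓ: solving the two plane equations with x = 2 gives (2, -15, 12).
NJ = (0, 4, 4), NM = (3, 14, 9); a normal to P_1 is NJ × NM = (-20, 12, -12).
Using N: P_1 has equation -20x + 12y - 12z = 308.
Substitute r = (2, -15, 12) + t(87, -145, 116) into the plane: -364 + (-4872)t = 308, so t = -4/29.
Intersection: (2, -15, 12) + (-4/29)·(87, -145, 116) = (-10, 5, -4).

(-10, 5, -4)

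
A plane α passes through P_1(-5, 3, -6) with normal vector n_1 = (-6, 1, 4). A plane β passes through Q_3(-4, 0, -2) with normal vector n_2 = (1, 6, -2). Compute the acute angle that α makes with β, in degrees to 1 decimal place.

80.1

α: n_1·r = n_1·P_1 gives -6x + y + 4z = 9.
β: n_2·r = n_2·Q_3 gives x + 6y - 2z = 0.
cos θ = |n₁·n₂| / (|n₁||n₂|) = |-8| / (√53 · √41).
θ = arccos(0.17162) ≈ 80.1°.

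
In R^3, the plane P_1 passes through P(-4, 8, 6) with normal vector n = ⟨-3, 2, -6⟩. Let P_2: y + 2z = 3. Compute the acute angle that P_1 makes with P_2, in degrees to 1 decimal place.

P_1: n·r = n·P gives -3x + 2y - 6z = -8.
cos θ = |n₁·n₂| / (|n₁||n₂|) = |-10| / (√49 · √5).
θ = arccos(0.63888) ≈ 50.3°.

50.3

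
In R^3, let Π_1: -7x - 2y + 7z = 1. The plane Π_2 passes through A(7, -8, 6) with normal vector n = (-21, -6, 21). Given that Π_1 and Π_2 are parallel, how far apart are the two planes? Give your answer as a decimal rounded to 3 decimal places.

Π_2: n·r = n·A gives -21x - 6y + 21z = 27.
Rescale Π_2 by 1/3: -7x - 2y + 7z = 9. Then distance = |1 − 9| / √102 ≈ 0.792.

0.792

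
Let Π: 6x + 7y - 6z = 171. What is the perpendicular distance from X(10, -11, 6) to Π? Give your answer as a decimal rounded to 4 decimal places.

n·X − d = (6)·(10) + (7)·(-11) + (-6)·(6) − 171 = -224; |n| = √121.
Distance = |-224| / √121 = 224/√121 ≈ 20.3636.

20.3636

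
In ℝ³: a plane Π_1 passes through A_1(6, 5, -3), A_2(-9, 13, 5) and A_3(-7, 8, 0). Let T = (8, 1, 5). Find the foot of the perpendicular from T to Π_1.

A_1A_2 = (-15, 8, 8), A_1A_3 = (-13, 3, 3); a normal to Π_1 is A_1A_2 × A_1A_3 = (0, -59, 59).
Using A_1: Π_1 has equation -59y + 59z = -472.
Foot = T − λn with λ = (n·T − d)/|n|² = (236 − (-472))/6962 = 6/59.
Foot = (8, 1, 5) − (6/59)·(0, -59, 59) = (8, 7, -1).

(8, 7, -1)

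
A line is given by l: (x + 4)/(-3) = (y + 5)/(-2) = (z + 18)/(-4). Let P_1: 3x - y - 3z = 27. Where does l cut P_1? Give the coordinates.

(8, 3, -2)

l has direction (-3, -2, -4) through (-4, -5, -18).
Substitute r = (-4, -5, -18) + t(-3, -2, -4) into the plane: 47 + 5t = 27, so t = -4.
Intersection: (-4, -5, -18) + (-4)·(-3, -2, -4) = (8, 3, -2).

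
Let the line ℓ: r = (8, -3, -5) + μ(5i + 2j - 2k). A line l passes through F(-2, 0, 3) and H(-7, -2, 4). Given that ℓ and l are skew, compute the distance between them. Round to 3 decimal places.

A direction vector for l is H − F = (-5, -2, 1).
Common perpendicular direction n = (5, 2, -2) × (-5, -2, 1) = (-2, 5, 0).
With w = (-2, 0, 3) − (8, -3, -5) = (-10, 3, 8), w · n = 35.
Distance = |w · n| / |n| = |35| / √29 ≈ 6.499.

6.499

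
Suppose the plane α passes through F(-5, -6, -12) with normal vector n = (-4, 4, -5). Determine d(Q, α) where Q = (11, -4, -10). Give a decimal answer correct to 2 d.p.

α: n·r = n·F gives -4x + 4y - 5z = 56.
n·Q − d = (-4)·(11) + (4)·(-4) + (-5)·(-10) − 56 = -66; |n| = √57.
Distance = |-66| / √57 = 66/√57 ≈ 8.74.

8.74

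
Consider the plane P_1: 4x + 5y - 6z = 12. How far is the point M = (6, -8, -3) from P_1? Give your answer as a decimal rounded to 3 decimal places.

n·M − d = (4)·(6) + (5)·(-8) + (-6)·(-3) − 12 = -10; |n| = √77.
Distance = |-10| / √77 = 10/√77 ≈ 1.140.

1.140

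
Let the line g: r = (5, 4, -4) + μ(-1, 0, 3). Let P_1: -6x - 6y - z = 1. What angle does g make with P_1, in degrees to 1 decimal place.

6.4

sin θ = |n·v| / (|n||v|) = |3| / (√73 · √10) = 0.11103.
θ ≈ 6.4°.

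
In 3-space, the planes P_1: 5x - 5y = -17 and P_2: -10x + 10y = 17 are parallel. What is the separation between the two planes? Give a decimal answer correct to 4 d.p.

Rescale P_2 by 1/(-2): 5x - 5y = -17/2. Then distance = |-17 − (-17/2)| / √50 ≈ 1.2021.

1.2021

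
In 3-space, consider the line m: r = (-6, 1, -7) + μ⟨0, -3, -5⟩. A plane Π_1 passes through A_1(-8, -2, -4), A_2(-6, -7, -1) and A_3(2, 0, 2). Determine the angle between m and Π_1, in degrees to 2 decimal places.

A_1A_2 = (2, -5, 3), A_1A_3 = (10, 2, 6); a normal to Π_1 is A_1A_2 × A_1A_3 = (-36, 18, 54).
Using A_1: Π_1 has equation -36x + 18y + 54z = 36.
sin θ = |n·v| / (|n||v|) = |-324| / (√4536 · √34) = 0.82503.
θ ≈ 55.59°.

55.59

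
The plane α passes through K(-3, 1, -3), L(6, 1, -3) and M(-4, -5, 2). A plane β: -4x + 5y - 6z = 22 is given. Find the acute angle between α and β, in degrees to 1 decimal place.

80.8

KL = (9, 0, 0), KM = (-1, -6, 5); a normal to α is KL × KM = (0, -45, -54).
Using K: α has equation -45y - 54z = 117.
cos θ = |n₁·n₂| / (|n₁||n₂|) = |99| / (√4941 · √77).
θ = arccos(0.16050) ≈ 80.8°.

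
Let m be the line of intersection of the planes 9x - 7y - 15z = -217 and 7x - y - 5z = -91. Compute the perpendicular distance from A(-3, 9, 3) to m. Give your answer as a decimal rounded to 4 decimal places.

5.3719

Direction of m: (9, -7, -15) × (7, -1, -5) = (20, -60, 40).
A point on m: solving the two plane equations with x = -8 gives (-8, 10, 5).
Taking (-8, 10, 5) on m with direction v = (20, -60, 40): w = A − (-8, 10, 5) = (5, -1, -2), and w × v = (-160, -240, -280).
Distance = |w × v| / |v| = √161600 / √5600 ≈ 5.3719.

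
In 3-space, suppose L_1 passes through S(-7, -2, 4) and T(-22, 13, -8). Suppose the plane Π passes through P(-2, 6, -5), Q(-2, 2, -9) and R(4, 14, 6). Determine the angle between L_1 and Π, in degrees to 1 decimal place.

A direction vector for L_1 is T − S = (-15, 15, -12).
PQ = (0, -4, -4), PR = (6, 8, 11); a normal to Π is PQ × PR = (-12, -24, 24).
Using P: Π has equation -12x - 24y + 24z = -240.
sin θ = |n·v| / (|n||v|) = |-468| / (√1296 · √594) = 0.53340.
θ ≈ 32.2°.

32.2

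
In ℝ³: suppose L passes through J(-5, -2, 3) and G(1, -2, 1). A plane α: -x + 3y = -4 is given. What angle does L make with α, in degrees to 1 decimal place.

A direction vector for L is G − J = (6, 0, -2).
sin θ = |n·v| / (|n||v|) = |-6| / (√10 · √40) = 0.30000.
θ ≈ 17.5°.

17.5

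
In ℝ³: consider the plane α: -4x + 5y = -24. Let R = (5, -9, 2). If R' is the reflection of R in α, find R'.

(-3, 1, 2)

λ = (n·R − d)/|n|² = (-65 − (-24))/41 = -1.
Reflection = R − 2λn = (5, -9, 2) − (-2)·(-4, 5, 0) = (-3, 1, 2).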